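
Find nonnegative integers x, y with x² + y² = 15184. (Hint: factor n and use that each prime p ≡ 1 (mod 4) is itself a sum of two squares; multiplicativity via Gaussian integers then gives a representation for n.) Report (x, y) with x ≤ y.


Step 1: Factor n = 15184 = 2^4 · 13 · 73.
Step 2: Check the mod-4 condition on each prime factor: 2 = 2 (special); 13 ≡ 1 (mod 4), exponent 1; 73 ≡ 1 (mod 4), exponent 1.
All primes ≡ 3 (mod 4) appear to even exponent (or don't appear), so by the two-squares theorem n IS expressible as a sum of two squares.
Step 3: Build a representation. Group n = k² · m with k = 4 and m = 13 · 73 = 949 (a product of primes ≡ 1 (mod 4)); a representation of m scales to one of n via (k·x)² + (k·y)² = k²(x² + y²). Each prime p ≡ 1 (mod 4) is itself a sum of two squares; find a² by testing p − a² for a perfect square:
  13: 13 − 1² = 12, 13 − 2² = 9 = 3² ⇒ 13 = 2² + 3².
  73: 73 − 1² = 72, 73 − 2² = 69, 73 − 3² = 64 = 8² ⇒ 73 = 3² + 8².
  Combine using the Brahmagupta–Fibonacci identity (a² + b²)(c² + d²) = (ac − bd)² + (ad + bc)² = (ac + bd)² + (ad − bc)²:
  13 · 73 = 949: from (2² + 3²)(3² + 8²), take (2·3 − 3·8, 2·8 + 3·3) = (6 − 24, 16 + 9) = (-18, 25); dropping signs (only squares matter) gives (18, 25); check 18² + 25² = 324 + 625 = 949 ✓.
  Scale by k = 4: (4·18, 4·25) = (72, 100).
Step 4: Order so x ≤ y and verify: 72² + 100² = 5184 + 10000 = 15184 = n. ✓

n = 15184 = 72² + 100² (one valid representation with x ≤ y).


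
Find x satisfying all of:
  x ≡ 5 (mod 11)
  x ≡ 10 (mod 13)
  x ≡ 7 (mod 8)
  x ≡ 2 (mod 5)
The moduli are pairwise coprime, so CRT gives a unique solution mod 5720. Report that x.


Product of moduli M = 11 · 13 · 8 · 5 = 5720.
Merge one congruence at a time:
  Start: x ≡ 5 (mod 11).
  Combine with x ≡ 10 (mod 13); new modulus lcm = 143.
    Write x = 5 + 11·t and substitute into x ≡ 10 (mod 13): 11·t ≡ 10 − 5 = 5 (mod 13).
    The inverse of 11 mod 13 is 6 (since 11·6 = 66 = 5·13 + 1), so t ≡ 6·5 = 30 ≡ 4 (mod 13).
    Then x = 5 + 11·4 = 49, valid modulo lcm(11, 13) = 143: x ≡ 49 (mod 143).
  Combine with x ≡ 7 (mod 8); new modulus lcm = 1144.
    Write x = 49 + 143·t and substitute into x ≡ 7 (mod 8): 143·t ≡ 7 − 49 = -42 (mod 8).
    Reduce coefficients mod 8: 7·t ≡ 6 (mod 8).
    The inverse of 7 mod 8 is 7 (since 7·7 = 49 = 6·8 + 1), so t ≡ 7·6 = 42 ≡ 2 (mod 8).
    Then x = 49 + 143·2 = 335, valid modulo lcm(143, 8) = 1144: x ≡ 335 (mod 1144).
  Combine with x ≡ 2 (mod 5); new modulus lcm = 5720.
    Write x = 335 + 1144·t and substitute into x ≡ 2 (mod 5): 1144·t ≡ 2 − 335 = -333 (mod 5).
    Reduce coefficients mod 5: 4·t ≡ 2 (mod 5).
    The inverse of 4 mod 5 is 4 (since 4·4 = 16 = 3·5 + 1), so t ≡ 4·2 = 8 ≡ 3 (mod 5).
    Then x = 335 + 1144·3 = 3767, valid modulo lcm(1144, 5) = 5720: x ≡ 3767 (mod 5720).
Verify against each original: 3767 mod 11 = 5, 3767 mod 13 = 10, 3767 mod 8 = 7, 3767 mod 5 = 2.

x ≡ 3767 (mod 5720).


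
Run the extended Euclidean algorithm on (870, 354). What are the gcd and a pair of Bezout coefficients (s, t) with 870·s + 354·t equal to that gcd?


Euclidean algorithm on (870, 354) — divide until remainder is 0:
  870 = 2 · 354 + 162
  354 = 2 · 162 + 30
  162 = 5 · 30 + 12
  30 = 2 · 12 + 6
  12 = 2 · 6 + 0
gcd(870, 354) = 6.
Track Bezout coefficients alongside the remainders: start with r₀ = 870 = a·1 + b·0 (s = 1, t = 0) and r₁ = 354 = a·0 + b·1 (s = 0, t = 1); each new remainder r_{k+1} = r_{k-1} − q_k·r_k inherits s_{k+1} = s_{k-1} − q_k·s_k, t_{k+1} = t_{k-1} − q_k·t_k, so r_k = a·s_k + b·t_k at every step:
  q = 2: r = 162, s = 1 − 2·0 = 1, t = 0 − 2·1 = -2  (check: 870·1 + 354·(-2) = 162)
  q = 2: r = 30, s = 0 − 2·1 = -2, t = 1 − 2·(-2) = 5  (check: 870·(-2) + 354·5 = 30)
  q = 5: r = 12, s = 1 − 5·(-2) = 11, t = -2 − 5·5 = -27  (check: 870·11 + 354·(-27) = 12)
  q = 2: r = 6, s = -2 − 2·11 = -24, t = 5 − 2·(-27) = 59  (check: 870·(-24) + 354·59 = 6)
The row with r = 6 (the gcd) gives the Bezout coefficients s = -24, t = 59.
Result: 870 · (-24) + 354 · (59) = 6.

gcd(870, 354) = 6; s = -24, t = 59 (check: 870·(-24) + 354·59 = 6).


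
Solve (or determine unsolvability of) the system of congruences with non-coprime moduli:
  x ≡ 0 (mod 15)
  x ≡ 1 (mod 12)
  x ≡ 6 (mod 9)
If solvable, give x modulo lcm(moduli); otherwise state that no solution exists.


Moduli 15, 12, 9 are not pairwise coprime, so CRT works modulo lcm(m_i) when all pairwise compatibility conditions hold.
Pairwise compatibility: gcd(m_i, m_j) must divide a_i - a_j for every pair.
Merge one congruence at a time:
  Start: x ≡ 0 (mod 15).
  Combine with x ≡ 1 (mod 12): gcd(15, 12) = 3, and 1 - 0 = 1 is NOT divisible by 3.
    ⇒ system is inconsistent (no integer solution).

No solution (the system is inconsistent).


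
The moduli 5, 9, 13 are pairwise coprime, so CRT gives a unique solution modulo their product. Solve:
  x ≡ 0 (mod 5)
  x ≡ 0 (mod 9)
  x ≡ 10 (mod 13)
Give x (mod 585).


Moduli 5, 9, 13 are pairwise coprime; by CRT there is a unique solution modulo M = 5 · 9 · 13 = 585.
Solve pairwise, accumulating the modulus:
  Start with x ≡ 0 (mod 5).
  Combine with x ≡ 0 (mod 9): since gcd(5, 9) = 1, we get a unique residue mod 45.
    Write x = 0 + 5·t and substitute into x ≡ 0 (mod 9): 5·t ≡ 0 − 0 = 0 (mod 9).
    The inverse of 5 mod 9 is 2 (since 5·2 = 10 = 1·9 + 1), so t ≡ 2·0 = 0 ≡ 0 (mod 9).
    Then x = 0 + 5·0 = 0, valid modulo lcm(5, 9) = 45: x ≡ 0 (mod 45).
  Combine with x ≡ 10 (mod 13): since gcd(45, 13) = 1, we get a unique residue mod 585.
    Write x = 0 + 45·t and substitute into x ≡ 10 (mod 13): 45·t ≡ 10 − 0 = 10 (mod 13).
    Reduce coefficients mod 13: 6·t ≡ 10 (mod 13).
    The inverse of 6 mod 13 is 11 (since 6·11 = 66 = 5·13 + 1), so t ≡ 11·10 = 110 ≡ 6 (mod 13).
    Then x = 0 + 45·6 = 270, valid modulo lcm(45, 13) = 585: x ≡ 270 (mod 585).
Verify: 270 mod 5 = 0 ✓, 270 mod 9 = 0 ✓, 270 mod 13 = 10 ✓.

x ≡ 270 (mod 585).


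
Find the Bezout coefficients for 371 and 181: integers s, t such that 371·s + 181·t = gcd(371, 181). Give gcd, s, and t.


Euclidean algorithm on (371, 181) — divide until remainder is 0:
  371 = 2 · 181 + 9
  181 = 20 · 9 + 1
  9 = 9 · 1 + 0
gcd(371, 181) = 1.
Track Bezout coefficients alongside the remainders: start with r₀ = 371 = a·1 + b·0 (s = 1, t = 0) and r₁ = 181 = a·0 + b·1 (s = 0, t = 1); each new remainder r_{k+1} = r_{k-1} − q_k·r_k inherits s_{k+1} = s_{k-1} − q_k·s_k, t_{k+1} = t_{k-1} − q_k·t_k, so r_k = a·s_k + b·t_k at every step:
  q = 2: r = 9, s = 1 − 2·0 = 1, t = 0 − 2·1 = -2  (check: 371·1 + 181·(-2) = 9)
  q = 20: r = 1, s = 0 − 20·1 = -20, t = 1 − 20·(-2) = 41  (check: 371·(-20) + 181·41 = 1)
The row with r = 1 (the gcd) gives the Bezout coefficients s = -20, t = 41.
Result: 371 · (-20) + 181 · (41) = 1.

gcd(371, 181) = 1; s = -20, t = 41 (check: 371·(-20) + 181·41 = 1).


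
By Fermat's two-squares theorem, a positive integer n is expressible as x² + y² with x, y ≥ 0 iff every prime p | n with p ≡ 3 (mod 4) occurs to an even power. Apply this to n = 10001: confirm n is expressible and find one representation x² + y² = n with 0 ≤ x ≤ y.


Step 1: Factor n = 10001 = 73 · 137.
Step 2: Check the mod-4 condition on each prime factor: 73 ≡ 1 (mod 4), exponent 1; 137 ≡ 1 (mod 4), exponent 1.
All primes ≡ 3 (mod 4) appear to even exponent (or don't appear), so by the two-squares theorem n IS expressible as a sum of two squares.
Step 3: Build a representation. Here n = 73 · 137 is a product of primes ≡ 1 (mod 4). Each prime p ≡ 1 (mod 4) is itself a sum of two squares; find a² by testing p − a² for a perfect square:
  73: 73 − 1² = 72, 73 − 2² = 69, 73 − 3² = 64 = 8² ⇒ 73 = 3² + 8².
  137: 137 − 1² = 136, 137 − 2² = 133, 137 − 3² = 128, 137 − 4² = 121 = 11² ⇒ 137 = 4² + 11².
  Combine using the Brahmagupta–Fibonacci identity (a² + b²)(c² + d²) = (ac − bd)² + (ad + bc)² = (ac + bd)² + (ad − bc)²:
  73 · 137 = 10001: from (3² + 8²)(4² + 11²), take (3·4 − 8·11, 3·11 + 8·4) = (12 − 88, 33 + 32) = (-76, 65); dropping signs (only squares matter) gives (76, 65); check 76² + 65² = 5776 + 4225 = 10001 ✓.
Step 4: Order so x ≤ y and verify: 65² + 76² = 4225 + 5776 = 10001 = n. ✓

n = 10001 = 65² + 76² (one valid representation with x ≤ y).


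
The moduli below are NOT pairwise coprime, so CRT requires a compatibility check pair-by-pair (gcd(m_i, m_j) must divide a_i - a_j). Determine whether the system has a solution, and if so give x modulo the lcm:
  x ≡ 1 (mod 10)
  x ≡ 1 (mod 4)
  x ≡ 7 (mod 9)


Moduli 10, 4, 9 are not pairwise coprime, so CRT works modulo lcm(m_i) when all pairwise compatibility conditions hold.
Pairwise compatibility: gcd(m_i, m_j) must divide a_i - a_j for every pair.
Merge one congruence at a time:
  Start: x ≡ 1 (mod 10).
  Combine with x ≡ 1 (mod 4): gcd(10, 4) = 2; 1 - 1 = 0, which IS divisible by 2, so compatible.
    Write x = 1 + 10·t and substitute into x ≡ 1 (mod 4): 10·t ≡ 1 − 1 = 0 (mod 4).
    Divide the congruence (and modulus) by g = 2: 5·t ≡ 0 (mod 2).
    Reduce coefficients mod 2: 1·t ≡ 0 (mod 2).
    So t ≡ 0 (mod 2).
    Then x = 1 + 10·0 = 1, valid modulo lcm(10, 4) = 20: x ≡ 1 (mod 20).
  Combine with x ≡ 7 (mod 9): gcd(20, 9) = 1; 7 - 1 = 6, which IS divisible by 1, so compatible.
    Write x = 1 + 20·t and substitute into x ≡ 7 (mod 9): 20·t ≡ 7 − 1 = 6 (mod 9).
    Reduce coefficients mod 9: 2·t ≡ 6 (mod 9).
    The inverse of 2 mod 9 is 5 (since 2·5 = 10 = 1·9 + 1), so t ≡ 5·6 = 30 ≡ 3 (mod 9).
    Then x = 1 + 20·3 = 61, valid modulo lcm(20, 9) = 180: x ≡ 61 (mod 180).
Verify: 61 mod 10 = 1, 61 mod 4 = 1, 61 mod 9 = 7.

x ≡ 61 (mod 180).


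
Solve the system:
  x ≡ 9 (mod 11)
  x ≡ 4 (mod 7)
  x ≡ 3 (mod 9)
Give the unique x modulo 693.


Moduli 11, 7, 9 are pairwise coprime; by CRT there is a unique solution modulo M = 11 · 7 · 9 = 693.
Solve pairwise, accumulating the modulus:
  Start with x ≡ 9 (mod 11).
  Combine with x ≡ 4 (mod 7): since gcd(11, 7) = 1, we get a unique residue mod 77.
    Write x = 9 + 11·t and substitute into x ≡ 4 (mod 7): 11·t ≡ 4 − 9 = -5 (mod 7).
    Reduce coefficients mod 7: 4·t ≡ 2 (mod 7).
    The inverse of 4 mod 7 is 2 (since 4·2 = 8 = 1·7 + 1), so t ≡ 2·2 = 4 ≡ 4 (mod 7).
    Then x = 9 + 11·4 = 53, valid modulo lcm(11, 7) = 77: x ≡ 53 (mod 77).
  Combine with x ≡ 3 (mod 9): since gcd(77, 9) = 1, we get a unique residue mod 693.
    Write x = 53 + 77·t and substitute into x ≡ 3 (mod 9): 77·t ≡ 3 − 53 = -50 (mod 9).
    Reduce coefficients mod 9: 5·t ≡ 4 (mod 9).
    The inverse of 5 mod 9 is 2 (since 5·2 = 10 = 1·9 + 1), so t ≡ 2·4 = 8 ≡ 8 (mod 9).
    Then x = 53 + 77·8 = 669, valid modulo lcm(77, 9) = 693: x ≡ 669 (mod 693).
Verify: 669 mod 11 = 9 ✓, 669 mod 7 = 4 ✓, 669 mod 9 = 3 ✓.

x ≡ 669 (mod 693).


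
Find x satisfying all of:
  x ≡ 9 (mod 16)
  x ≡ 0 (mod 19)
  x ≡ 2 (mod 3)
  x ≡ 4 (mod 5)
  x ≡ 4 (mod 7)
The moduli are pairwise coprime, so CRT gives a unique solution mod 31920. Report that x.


Product of moduli M = 16 · 19 · 3 · 5 · 7 = 31920.
Merge one congruence at a time:
  Start: x ≡ 9 (mod 16).
  Combine with x ≡ 0 (mod 19); new modulus lcm = 304.
    Write x = 9 + 16·t and substitute into x ≡ 0 (mod 19): 16·t ≡ 0 − 9 = -9 (mod 19).
    Reduce coefficients mod 19: 16·t ≡ 10 (mod 19).
    The inverse of 16 mod 19 is 6 (since 16·6 = 96 = 5·19 + 1), so t ≡ 6·10 = 60 ≡ 3 (mod 19).
    Then x = 9 + 16·3 = 57, valid modulo lcm(16, 19) = 304: x ≡ 57 (mod 304).
  Combine with x ≡ 2 (mod 3); new modulus lcm = 912.
    Write x = 57 + 304·t and substitute into x ≡ 2 (mod 3): 304·t ≡ 2 − 57 = -55 (mod 3).
    Reduce coefficients mod 3: 1·t ≡ 2 (mod 3).
    So t ≡ 2 (mod 3).
    Then x = 57 + 304·2 = 665, valid modulo lcm(304, 3) = 912: x ≡ 665 (mod 912).
  Combine with x ≡ 4 (mod 5); new modulus lcm = 4560.
    Write x = 665 + 912·t and substitute into x ≡ 4 (mod 5): 912·t ≡ 4 − 665 = -661 (mod 5).
    Reduce coefficients mod 5: 2·t ≡ 4 (mod 5).
    The inverse of 2 mod 5 is 3 (since 2·3 = 6 = 1·5 + 1), so t ≡ 3·4 = 12 ≡ 2 (mod 5).
    Then x = 665 + 912·2 = 2489, valid modulo lcm(912, 5) = 4560: x ≡ 2489 (mod 4560).
  Combine with x ≡ 4 (mod 7); new modulus lcm = 31920.
    Write x = 2489 + 4560·t and substitute into x ≡ 4 (mod 7): 4560·t ≡ 4 − 2489 = -2485 (mod 7).
    Reduce coefficients mod 7: 3·t ≡ 0 (mod 7).
    The inverse of 3 mod 7 is 5 (since 3·5 = 15 = 2·7 + 1), so t ≡ 5·0 = 0 ≡ 0 (mod 7).
    Then x = 2489 + 4560·0 = 2489, valid modulo lcm(4560, 7) = 31920: x ≡ 2489 (mod 31920).
Verify against each original: 2489 mod 16 = 9, 2489 mod 19 = 0, 2489 mod 3 = 2, 2489 mod 5 = 4, 2489 mod 7 = 4.

x ≡ 2489 (mod 31920).


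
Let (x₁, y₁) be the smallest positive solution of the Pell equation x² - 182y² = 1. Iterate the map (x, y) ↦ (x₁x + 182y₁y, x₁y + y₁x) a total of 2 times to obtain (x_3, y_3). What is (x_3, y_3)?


Step 1: Find the fundamental solution (x₁, y₁) of x² - 182y² = 1.
  Expand √182 as a continued fraction. a₀ = ⌊√182⌋ = 13; iterate m_{k+1} = d_k·a_k − m_k, d_{k+1} = (182 − m_{k+1}²)/d_k, a_{k+1} = ⌊(a₀ + m_{k+1})/d_{k+1}⌋ (starting m₀ = 0, d₀ = 1), with convergents p_k = a_k·p_{k-1} + p_{k-2}, q_k = a_k·q_{k-1} + q_{k-2} (p₋₁ = 1, q₋₁ = 0):
  k = 0: a₀ = 13; p₀/q₀ = 13/1; p₀² − 182·q₀² = 169 − 182 = -13.
  k = 1: m = 13, d = 13, a = ⌊(13 + 13)/13⌋ = 2; p/q = (2·13 + 1)/(2·1 + 0) = 27/2; p² − 182·q² = 729 − 728 = 1.
  The first convergent with p² − 182·q² = 1 gives the fundamental solution (x₁, y₁) = (27, 2).
Step 2: Apply the recurrence (x_{n+1}, y_{n+1}) = (x₁x_n + 182y₁y_n, x₁y_n + y₁x_n) repeatedly.
  From (x_1, y_1) = (27, 2): x_2 = 27·27 + 182·2·2 = 1457; y_2 = 27·2 + 2·27 = 108.
  From (x_2, y_2) = (1457, 108): x_3 = 27·1457 + 182·2·108 = 78651; y_3 = 27·108 + 2·1457 = 5830.
Step 3: Verify x_3² - 182·y_3² = 6185979801 - 6185979800 = 1 (should be 1). ✓

(x_1, y_1) = (27, 2); (x_3, y_3) = (78651, 5830).


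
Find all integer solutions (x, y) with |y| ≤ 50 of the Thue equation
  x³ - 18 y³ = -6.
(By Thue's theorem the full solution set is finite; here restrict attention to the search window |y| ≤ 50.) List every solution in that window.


The equation is x³ - 18y³ = -6. For fixed y, x³ = 18·y³ − 6, so a solution requires the RHS to be a perfect cube.
Strategy: iterate y from -50 to 50, compute RHS = 18·y³ − 6, and check whether it is a (positive or negative) perfect cube.
Check small values of y:
  y = 0: RHS = -6 is not a perfect cube.
  y = 1: RHS = 12 is not a perfect cube.
  y = -1: RHS = -24 is not a perfect cube.
  y = 2: RHS = 138 is not a perfect cube.
  y = -2: RHS = -150 is not a perfect cube.
  y = 3: RHS = 480 is not a perfect cube.
  y = -3: RHS = -492 is not a perfect cube.
Continuing the search up to |y| = 50 finds no solutions either.
No (x, y) in the scanned range satisfies the equation.

No integer solutions with |y| ≤ 50.


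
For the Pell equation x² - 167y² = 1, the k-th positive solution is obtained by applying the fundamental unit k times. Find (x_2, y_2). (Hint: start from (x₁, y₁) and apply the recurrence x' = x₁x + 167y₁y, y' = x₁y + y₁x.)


Step 1: Find the fundamental solution (x₁, y₁) of x² - 167y² = 1.
  Expand √167 as a continued fraction. a₀ = ⌊√167⌋ = 12; iterate m_{k+1} = d_k·a_k − m_k, d_{k+1} = (167 − m_{k+1}²)/d_k, a_{k+1} = ⌊(a₀ + m_{k+1})/d_{k+1}⌋ (starting m₀ = 0, d₀ = 1), with convergents p_k = a_k·p_{k-1} + p_{k-2}, q_k = a_k·q_{k-1} + q_{k-2} (p₋₁ = 1, q₋₁ = 0):
  k = 0: a₀ = 12; p₀/q₀ = 12/1; p₀² − 167·q₀² = 144 − 167 = -23.
  k = 1: m = 12, d = 23, a = ⌊(12 + 12)/23⌋ = 1; p/q = (1·12 + 1)/(1·1 + 0) = 13/1; p² − 167·q² = 169 − 167 = 2.
  k = 2: m = 11, d = 2, a = ⌊(12 + 11)/2⌋ = 11; p/q = (11·13 + 12)/(11·1 + 1) = 155/12; p² − 167·q² = 24025 − 24048 = -23.
  k = 3: m = 11, d = 23, a = ⌊(12 + 11)/23⌋ = 1; p/q = (1·155 + 13)/(1·12 + 1) = 168/13; p² − 167·q² = 28224 − 28223 = 1.
  The first convergent with p² − 167·q² = 1 gives the fundamental solution (x₁, y₁) = (168, 13).
Step 2: Apply the recurrence (x_{n+1}, y_{n+1}) = (x₁x_n + 167y₁y_n, x₁y_n + y₁x_n) repeatedly.
  From (x_1, y_1) = (168, 13): x_2 = 168·168 + 167·13·13 = 56447; y_2 = 168·13 + 13·168 = 4368.
Step 3: Verify x_2² - 167·y_2² = 3186263809 - 3186263808 = 1 (should be 1). ✓

(x_1, y_1) = (168, 13); (x_2, y_2) = (56447, 4368).


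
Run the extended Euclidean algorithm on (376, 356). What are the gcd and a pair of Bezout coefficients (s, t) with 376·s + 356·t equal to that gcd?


Euclidean algorithm on (376, 356) — divide until remainder is 0:
  376 = 1 · 356 + 20
  356 = 17 · 20 + 16
  20 = 1 · 16 + 4
  16 = 4 · 4 + 0
gcd(376, 356) = 4.
Track Bezout coefficients alongside the remainders: start with r₀ = 376 = a·1 + b·0 (s = 1, t = 0) and r₁ = 356 = a·0 + b·1 (s = 0, t = 1); each new remainder r_{k+1} = r_{k-1} − q_k·r_k inherits s_{k+1} = s_{k-1} − q_k·s_k, t_{k+1} = t_{k-1} − q_k·t_k, so r_k = a·s_k + b·t_k at every step:
  q = 1: r = 20, s = 1 − 1·0 = 1, t = 0 − 1·1 = -1  (check: 376·1 + 356·(-1) = 20)
  q = 17: r = 16, s = 0 − 17·1 = -17, t = 1 − 17·(-1) = 18  (check: 376·(-17) + 356·18 = 16)
  q = 1: r = 4, s = 1 − 1·(-17) = 18, t = -1 − 1·18 = -19  (check: 376·18 + 356·(-19) = 4)
The row with r = 4 (the gcd) gives the Bezout coefficients s = 18, t = -19.
Result: 376 · (18) + 356 · (-19) = 4.

gcd(376, 356) = 4; s = 18, t = -19 (check: 376·18 + 356·(-19) = 4).


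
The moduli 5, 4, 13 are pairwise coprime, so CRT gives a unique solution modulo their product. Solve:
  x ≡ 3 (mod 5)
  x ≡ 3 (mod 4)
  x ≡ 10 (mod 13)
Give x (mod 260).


Moduli 5, 4, 13 are pairwise coprime; by CRT there is a unique solution modulo M = 5 · 4 · 13 = 260.
Solve pairwise, accumulating the modulus:
  Start with x ≡ 3 (mod 5).
  Combine with x ≡ 3 (mod 4): since gcd(5, 4) = 1, we get a unique residue mod 20.
    Write x = 3 + 5·t and substitute into x ≡ 3 (mod 4): 5·t ≡ 3 − 3 = 0 (mod 4).
    Reduce coefficients mod 4: 1·t ≡ 0 (mod 4).
    So t ≡ 0 (mod 4).
    Then x = 3 + 5·0 = 3, valid modulo lcm(5, 4) = 20: x ≡ 3 (mod 20).
  Combine with x ≡ 10 (mod 13): since gcd(20, 13) = 1, we get a unique residue mod 260.
    Write x = 3 + 20·t and substitute into x ≡ 10 (mod 13): 20·t ≡ 10 − 3 = 7 (mod 13).
    Reduce coefficients mod 13: 7·t ≡ 7 (mod 13).
    The inverse of 7 mod 13 is 2 (since 7·2 = 14 = 1·13 + 1), so t ≡ 2·7 = 14 ≡ 1 (mod 13).
    Then x = 3 + 20·1 = 23, valid modulo lcm(20, 13) = 260: x ≡ 23 (mod 260).
Verify: 23 mod 5 = 3 ✓, 23 mod 4 = 3 ✓, 23 mod 13 = 10 ✓.

x ≡ 23 (mod 260).


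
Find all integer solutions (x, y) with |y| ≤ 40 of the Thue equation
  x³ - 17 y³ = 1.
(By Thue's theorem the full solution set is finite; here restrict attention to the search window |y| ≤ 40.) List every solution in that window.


The equation is x³ - 17y³ = 1. For fixed y, x³ = 17·y³ + 1, so a solution requires the RHS to be a perfect cube.
Strategy: iterate y from -40 to 40, compute RHS = 17·y³ + 1, and check whether it is a (positive or negative) perfect cube.
Check small values of y:
  y = 0: RHS = 1 = (1)³ ⇒ x = 1 works.
  y = 1: RHS = 18 is not a perfect cube.
  y = -1: RHS = -16 is not a perfect cube.
  y = 2: RHS = 137 is not a perfect cube.
  y = -2: RHS = -135 is not a perfect cube.
  y = 3: RHS = 460 is not a perfect cube.
  y = -3: RHS = -458 is not a perfect cube.
Continuing, at y = 7: RHS = 5832 = (18)³ ⇒ x = 18 works.
Searching the remaining y in |y| ≤ 40 finds no further solutions.
Collected solutions: (1, 0), (18, 7).

Solutions (with |y| ≤ 40): (1, 0), (18, 7).


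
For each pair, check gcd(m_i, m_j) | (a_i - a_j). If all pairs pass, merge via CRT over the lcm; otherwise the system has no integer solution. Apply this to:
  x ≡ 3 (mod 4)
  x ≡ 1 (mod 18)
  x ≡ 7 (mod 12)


Moduli 4, 18, 12 are not pairwise coprime, so CRT works modulo lcm(m_i) when all pairwise compatibility conditions hold.
Pairwise compatibility: gcd(m_i, m_j) must divide a_i - a_j for every pair.
Merge one congruence at a time:
  Start: x ≡ 3 (mod 4).
  Combine with x ≡ 1 (mod 18): gcd(4, 18) = 2; 1 - 3 = -2, which IS divisible by 2, so compatible.
    Write x = 3 + 4·t and substitute into x ≡ 1 (mod 18): 4·t ≡ 1 − 3 = -2 (mod 18).
    Divide the congruence (and modulus) by g = 2: 2·t ≡ -1 (mod 9).
    Reduce coefficients mod 9: 2·t ≡ 8 (mod 9).
    The inverse of 2 mod 9 is 5 (since 2·5 = 10 = 1·9 + 1), so t ≡ 5·8 = 40 ≡ 4 (mod 9).
    Then x = 3 + 4·4 = 19, valid modulo lcm(4, 18) = 36: x ≡ 19 (mod 36).
  Combine with x ≡ 7 (mod 12): gcd(36, 12) = 12; 7 - 19 = -12, which IS divisible by 12, so compatible.
    Write x = 19 + 36·t and substitute into x ≡ 7 (mod 12): 36·t ≡ 7 − 19 = -12 (mod 12).
    Divide the congruence (and modulus) by g = 12: 3·t ≡ -1 (mod 1).
    Modulo 1 every t works; take t = 0.
    Then x = 19 + 36·0 = 19, valid modulo lcm(36, 12) = 36: x ≡ 19 (mod 36).
Verify: 19 mod 4 = 3, 19 mod 18 = 1, 19 mod 12 = 7.

x ≡ 19 (mod 36).


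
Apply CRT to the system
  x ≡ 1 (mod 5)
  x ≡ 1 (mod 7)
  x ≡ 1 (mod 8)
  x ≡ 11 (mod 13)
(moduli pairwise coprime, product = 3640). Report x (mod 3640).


Product of moduli M = 5 · 7 · 8 · 13 = 3640.
Merge one congruence at a time:
  Start: x ≡ 1 (mod 5).
  Combine with x ≡ 1 (mod 7); new modulus lcm = 35.
    Write x = 1 + 5·t and substitute into x ≡ 1 (mod 7): 5·t ≡ 1 − 1 = 0 (mod 7).
    The inverse of 5 mod 7 is 3 (since 5·3 = 15 = 2·7 + 1), so t ≡ 3·0 = 0 ≡ 0 (mod 7).
    Then x = 1 + 5·0 = 1, valid modulo lcm(5, 7) = 35: x ≡ 1 (mod 35).
  Combine with x ≡ 1 (mod 8); new modulus lcm = 280.
    Write x = 1 + 35·t and substitute into x ≡ 1 (mod 8): 35·t ≡ 1 − 1 = 0 (mod 8).
    Reduce coefficients mod 8: 3·t ≡ 0 (mod 8).
    The inverse of 3 mod 8 is 3 (since 3·3 = 9 = 1·8 + 1), so t ≡ 3·0 = 0 ≡ 0 (mod 8).
    Then x = 1 + 35·0 = 1, valid modulo lcm(35, 8) = 280: x ≡ 1 (mod 280).
  Combine with x ≡ 11 (mod 13); new modulus lcm = 3640.
    Write x = 1 + 280·t and substitute into x ≡ 11 (mod 13): 280·t ≡ 11 − 1 = 10 (mod 13).
    Reduce coefficients mod 13: 7·t ≡ 10 (mod 13).
    The inverse of 7 mod 13 is 2 (since 7·2 = 14 = 1·13 + 1), so t ≡ 2·10 = 20 ≡ 7 (mod 13).
    Then x = 1 + 280·7 = 1961, valid modulo lcm(280, 13) = 3640: x ≡ 1961 (mod 3640).
Verify against each original: 1961 mod 5 = 1, 1961 mod 7 = 1, 1961 mod 8 = 1, 1961 mod 13 = 11.

x ≡ 1961 (mod 3640).


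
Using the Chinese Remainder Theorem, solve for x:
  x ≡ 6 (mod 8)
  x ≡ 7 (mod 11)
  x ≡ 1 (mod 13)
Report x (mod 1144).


Moduli 8, 11, 13 are pairwise coprime; by CRT there is a unique solution modulo M = 8 · 11 · 13 = 1144.
Solve pairwise, accumulating the modulus:
  Start with x ≡ 6 (mod 8).
  Combine with x ≡ 7 (mod 11): since gcd(8, 11) = 1, we get a unique residue mod 88.
    Write x = 6 + 8·t and substitute into x ≡ 7 (mod 11): 8·t ≡ 7 − 6 = 1 (mod 11).
    The inverse of 8 mod 11 is 7 (since 8·7 = 56 = 5·11 + 1), so t ≡ 7·1 = 7 ≡ 7 (mod 11).
    Then x = 6 + 8·7 = 62, valid modulo lcm(8, 11) = 88: x ≡ 62 (mod 88).
  Combine with x ≡ 1 (mod 13): since gcd(88, 13) = 1, we get a unique residue mod 1144.
    Write x = 62 + 88·t and substitute into x ≡ 1 (mod 13): 88·t ≡ 1 − 62 = -61 (mod 13).
    Reduce coefficients mod 13: 10·t ≡ 4 (mod 13).
    The inverse of 10 mod 13 is 4 (since 10·4 = 40 = 3·13 + 1), so t ≡ 4·4 = 16 ≡ 3 (mod 13).
    Then x = 62 + 88·3 = 326, valid modulo lcm(88, 13) = 1144: x ≡ 326 (mod 1144).
Verify: 326 mod 8 = 6 ✓, 326 mod 11 = 7 ✓, 326 mod 13 = 1 ✓.

x ≡ 326 (mod 1144).


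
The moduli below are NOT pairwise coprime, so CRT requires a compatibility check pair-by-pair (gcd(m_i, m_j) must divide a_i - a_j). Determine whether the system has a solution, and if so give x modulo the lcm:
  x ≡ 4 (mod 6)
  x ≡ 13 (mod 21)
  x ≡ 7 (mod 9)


Moduli 6, 21, 9 are not pairwise coprime, so CRT works modulo lcm(m_i) when all pairwise compatibility conditions hold.
Pairwise compatibility: gcd(m_i, m_j) must divide a_i - a_j for every pair.
Merge one congruence at a time:
  Start: x ≡ 4 (mod 6).
  Combine with x ≡ 13 (mod 21): gcd(6, 21) = 3; 13 - 4 = 9, which IS divisible by 3, so compatible.
    Write x = 4 + 6·t and substitute into x ≡ 13 (mod 21): 6·t ≡ 13 − 4 = 9 (mod 21).
    Divide the congruence (and modulus) by g = 3: 2·t ≡ 3 (mod 7).
    The inverse of 2 mod 7 is 4 (since 2·4 = 8 = 1·7 + 1), so t ≡ 4·3 = 12 ≡ 5 (mod 7).
    Then x = 4 + 6·5 = 34, valid modulo lcm(6, 21) = 42: x ≡ 34 (mod 42).
  Combine with x ≡ 7 (mod 9): gcd(42, 9) = 3; 7 - 34 = -27, which IS divisible by 3, so compatible.
    Write x = 34 + 42·t and substitute into x ≡ 7 (mod 9): 42·t ≡ 7 − 34 = -27 (mod 9).
    Divide the congruence (and modulus) by g = 3: 14·t ≡ -9 (mod 3).
    Reduce coefficients mod 3: 2·t ≡ 0 (mod 3).
    The inverse of 2 mod 3 is 2 (since 2·2 = 4 = 1·3 + 1), so t ≡ 2·0 = 0 ≡ 0 (mod 3).
    Then x = 34 + 42·0 = 34, valid modulo lcm(42, 9) = 126: x ≡ 34 (mod 126).
Verify: 34 mod 6 = 4, 34 mod 21 = 13, 34 mod 9 = 7.

x ≡ 34 (mod 126).


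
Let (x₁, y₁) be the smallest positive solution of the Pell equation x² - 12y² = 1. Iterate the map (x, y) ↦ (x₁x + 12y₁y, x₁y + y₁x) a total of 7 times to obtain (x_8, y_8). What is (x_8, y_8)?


Step 1: Find the fundamental solution (x₁, y₁) of x² - 12y² = 1.
  Expand √12 as a continued fraction. a₀ = ⌊√12⌋ = 3; iterate m_{k+1} = d_k·a_k − m_k, d_{k+1} = (12 − m_{k+1}²)/d_k, a_{k+1} = ⌊(a₀ + m_{k+1})/d_{k+1}⌋ (starting m₀ = 0, d₀ = 1), with convergents p_k = a_k·p_{k-1} + p_{k-2}, q_k = a_k·q_{k-1} + q_{k-2} (p₋₁ = 1, q₋₁ = 0):
  k = 0: a₀ = 3; p₀/q₀ = 3/1; p₀² − 12·q₀² = 9 − 12 = -3.
  k = 1: m = 3, d = 3, a = ⌊(3 + 3)/3⌋ = 2; p/q = (2·3 + 1)/(2·1 + 0) = 7/2; p² − 12·q² = 49 − 48 = 1.
  The first convergent with p² − 12·q² = 1 gives the fundamental solution (x₁, y₁) = (7, 2).
Step 2: Apply the recurrence (x_{n+1}, y_{n+1}) = (x₁x_n + 12y₁y_n, x₁y_n + y₁x_n) repeatedly.
  From (x_1, y_1) = (7, 2): x_2 = 7·7 + 12·2·2 = 97; y_2 = 7·2 + 2·7 = 28.
  From (x_2, y_2) = (97, 28): x_3 = 7·97 + 12·2·28 = 1351; y_3 = 7·28 + 2·97 = 390.
  From (x_3, y_3) = (1351, 390): x_4 = 7·1351 + 12·2·390 = 18817; y_4 = 7·390 + 2·1351 = 5432.
  From (x_4, y_4) = (18817, 5432): x_5 = 7·18817 + 12·2·5432 = 262087; y_5 = 7·5432 + 2·18817 = 75658.
  From (x_5, y_5) = (262087, 75658): x_6 = 7·262087 + 12·2·75658 = 3650401; y_6 = 7·75658 + 2·262087 = 1053780.
  From (x_6, y_6) = (3650401, 1053780): x_7 = 7·3650401 + 12·2·1053780 = 50843527; y_7 = 7·1053780 + 2·3650401 = 14677262.
  From (x_7, y_7) = (50843527, 14677262): x_8 = 7·50843527 + 12·2·14677262 = 708158977; y_8 = 7·14677262 + 2·50843527 = 204427888.
Step 3: Verify x_8² - 12·y_8² = 501489136705686529 - 501489136705686528 = 1 (should be 1). ✓

(x_1, y_1) = (7, 2); (x_8, y_8) = (708158977, 204427888).


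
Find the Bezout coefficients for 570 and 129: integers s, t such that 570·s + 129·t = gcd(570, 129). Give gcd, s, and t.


Euclidean algorithm on (570, 129) — divide until remainder is 0:
  570 = 4 · 129 + 54
  129 = 2 · 54 + 21
  54 = 2 · 21 + 12
  21 = 1 · 12 + 9
  12 = 1 · 9 + 3
  9 = 3 · 3 + 0
gcd(570, 129) = 3.
Track Bezout coefficients alongside the remainders: start with r₀ = 570 = a·1 + b·0 (s = 1, t = 0) and r₁ = 129 = a·0 + b·1 (s = 0, t = 1); each new remainder r_{k+1} = r_{k-1} − q_k·r_k inherits s_{k+1} = s_{k-1} − q_k·s_k, t_{k+1} = t_{k-1} − q_k·t_k, so r_k = a·s_k + b·t_k at every step:
  q = 4: r = 54, s = 1 − 4·0 = 1, t = 0 − 4·1 = -4  (check: 570·1 + 129·(-4) = 54)
  q = 2: r = 21, s = 0 − 2·1 = -2, t = 1 − 2·(-4) = 9  (check: 570·(-2) + 129·9 = 21)
  q = 2: r = 12, s = 1 − 2·(-2) = 5, t = -4 − 2·9 = -22  (check: 570·5 + 129·(-22) = 12)
  q = 1: r = 9, s = -2 − 1·5 = -7, t = 9 − 1·(-22) = 31  (check: 570·(-7) + 129·31 = 9)
  q = 1: r = 3, s = 5 − 1·(-7) = 12, t = -22 − 1·31 = -53  (check: 570·12 + 129·(-53) = 3)
The row with r = 3 (the gcd) gives the Bezout coefficients s = 12, t = -53.
Result: 570 · (12) + 129 · (-53) = 3.

gcd(570, 129) = 3; s = 12, t = -53 (check: 570·12 + 129·(-53) = 3).


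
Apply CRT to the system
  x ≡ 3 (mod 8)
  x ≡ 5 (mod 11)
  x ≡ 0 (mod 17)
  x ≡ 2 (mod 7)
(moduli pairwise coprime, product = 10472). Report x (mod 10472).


Product of moduli M = 8 · 11 · 17 · 7 = 10472.
Merge one congruence at a time:
  Start: x ≡ 3 (mod 8).
  Combine with x ≡ 5 (mod 11); new modulus lcm = 88.
    Write x = 3 + 8·t and substitute into x ≡ 5 (mod 11): 8·t ≡ 5 − 3 = 2 (mod 11).
    The inverse of 8 mod 11 is 7 (since 8·7 = 56 = 5·11 + 1), so t ≡ 7·2 = 14 ≡ 3 (mod 11).
    Then x = 3 + 8·3 = 27, valid modulo lcm(8, 11) = 88: x ≡ 27 (mod 88).
  Combine with x ≡ 0 (mod 17); new modulus lcm = 1496.
    Write x = 27 + 88·t and substitute into x ≡ 0 (mod 17): 88·t ≡ 0 − 27 = -27 (mod 17).
    Reduce coefficients mod 17: 3·t ≡ 7 (mod 17).
    The inverse of 3 mod 17 is 6 (since 3·6 = 18 = 1·17 + 1), so t ≡ 6·7 = 42 ≡ 8 (mod 17).
    Then x = 27 + 88·8 = 731, valid modulo lcm(88, 17) = 1496: x ≡ 731 (mod 1496).
  Combine with x ≡ 2 (mod 7); new modulus lcm = 10472.
    Write x = 731 + 1496·t and substitute into x ≡ 2 (mod 7): 1496·t ≡ 2 − 731 = -729 (mod 7).
    Reduce coefficients mod 7: 5·t ≡ 6 (mod 7).
    The inverse of 5 mod 7 is 3 (since 5·3 = 15 = 2·7 + 1), so t ≡ 3·6 = 18 ≡ 4 (mod 7).
    Then x = 731 + 1496·4 = 6715, valid modulo lcm(1496, 7) = 10472: x ≡ 6715 (mod 10472).
Verify against each original: 6715 mod 8 = 3, 6715 mod 11 = 5, 6715 mod 17 = 0, 6715 mod 7 = 2.

x ≡ 6715 (mod 10472).


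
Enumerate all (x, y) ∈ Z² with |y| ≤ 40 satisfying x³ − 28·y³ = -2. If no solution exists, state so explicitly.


The equation is x³ - 28y³ = -2. For fixed y, x³ = 28·y³ − 2, so a solution requires the RHS to be a perfect cube.
Strategy: iterate y from -40 to 40, compute RHS = 28·y³ − 2, and check whether it is a (positive or negative) perfect cube.
Check small values of y:
  y = 0: RHS = -2 is not a perfect cube.
  y = 1: RHS = 26 is not a perfect cube.
  y = -1: RHS = -30 is not a perfect cube.
  y = 2: RHS = 222 is not a perfect cube.
  y = -2: RHS = -226 is not a perfect cube.
  y = 3: RHS = 754 is not a perfect cube.
  y = -3: RHS = -758 is not a perfect cube.
Continuing the search up to |y| = 40 finds no solutions either.
No (x, y) in the scanned range satisfies the equation.

No integer solutions with |y| ≤ 40.


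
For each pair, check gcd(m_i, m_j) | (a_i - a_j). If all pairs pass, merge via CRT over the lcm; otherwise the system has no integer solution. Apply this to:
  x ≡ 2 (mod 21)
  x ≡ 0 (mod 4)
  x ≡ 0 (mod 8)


Moduli 21, 4, 8 are not pairwise coprime, so CRT works modulo lcm(m_i) when all pairwise compatibility conditions hold.
Pairwise compatibility: gcd(m_i, m_j) must divide a_i - a_j for every pair.
Merge one congruence at a time:
  Start: x ≡ 2 (mod 21).
  Combine with x ≡ 0 (mod 4): gcd(21, 4) = 1; 0 - 2 = -2, which IS divisible by 1, so compatible.
    Write x = 2 + 21·t and substitute into x ≡ 0 (mod 4): 21·t ≡ 0 − 2 = -2 (mod 4).
    Reduce coefficients mod 4: 1·t ≡ 2 (mod 4).
    So t ≡ 2 (mod 4).
    Then x = 2 + 21·2 = 44, valid modulo lcm(21, 4) = 84: x ≡ 44 (mod 84).
  Combine with x ≡ 0 (mod 8): gcd(84, 8) = 4; 0 - 44 = -44, which IS divisible by 4, so compatible.
    Write x = 44 + 84·t and substitute into x ≡ 0 (mod 8): 84·t ≡ 0 − 44 = -44 (mod 8).
    Divide the congruence (and modulus) by g = 4: 21·t ≡ -11 (mod 2).
    Reduce coefficients mod 2: 1·t ≡ 1 (mod 2).
    So t ≡ 1 (mod 2).
    Then x = 44 + 84·1 = 128, valid modulo lcm(84, 8) = 168: x ≡ 128 (mod 168).
Verify: 128 mod 21 = 2, 128 mod 4 = 0, 128 mod 8 = 0.

x ≡ 128 (mod 168).


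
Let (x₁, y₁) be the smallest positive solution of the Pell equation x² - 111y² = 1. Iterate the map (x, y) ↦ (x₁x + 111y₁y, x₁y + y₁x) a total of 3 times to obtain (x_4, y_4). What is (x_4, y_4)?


Step 1: Find the fundamental solution (x₁, y₁) of x² - 111y² = 1.
  Expand √111 as a continued fraction. a₀ = ⌊√111⌋ = 10; iterate m_{k+1} = d_k·a_k − m_k, d_{k+1} = (111 − m_{k+1}²)/d_k, a_{k+1} = ⌊(a₀ + m_{k+1})/d_{k+1}⌋ (starting m₀ = 0, d₀ = 1), with convergents p_k = a_k·p_{k-1} + p_{k-2}, q_k = a_k·q_{k-1} + q_{k-2} (p₋₁ = 1, q₋₁ = 0):
  k = 0: a₀ = 10; p₀/q₀ = 10/1; p₀² − 111·q₀² = 100 − 111 = -11.
  k = 1: m = 10, d = 11, a = ⌊(10 + 10)/11⌋ = 1; p/q = (1·10 + 1)/(1·1 + 0) = 11/1; p² − 111·q² = 121 − 111 = 10.
  k = 2: m = 1, d = 10, a = ⌊(10 + 1)/10⌋ = 1; p/q = (1·11 + 10)/(1·1 + 1) = 21/2; p² − 111·q² = 441 − 444 = -3.
  k = 3: m = 9, d = 3, a = ⌊(10 + 9)/3⌋ = 6; p/q = (6·21 + 11)/(6·2 + 1) = 137/13; p² − 111·q² = 18769 − 18759 = 10.
  k = 4: m = 9, d = 10, a = ⌊(10 + 9)/10⌋ = 1; p/q = (1·137 + 21)/(1·13 + 2) = 158/15; p² − 111·q² = 24964 − 24975 = -11.
  k = 5: m = 1, d = 11, a = ⌊(10 + 1)/11⌋ = 1; p/q = (1·158 + 137)/(1·15 + 13) = 295/28; p² − 111·q² = 87025 − 87024 = 1.
  The first convergent with p² − 111·q² = 1 gives the fundamental solution (x₁, y₁) = (295, 28).
Step 2: Apply the recurrence (x_{n+1}, y_{n+1}) = (x₁x_n + 111y₁y_n, x₁y_n + y₁x_n) repeatedly.
  From (x_1, y_1) = (295, 28): x_2 = 295·295 + 111·28·28 = 174049; y_2 = 295·28 + 28·295 = 16520.
  From (x_2, y_2) = (174049, 16520): x_3 = 295·174049 + 111·28·16520 = 102688615; y_3 = 295·16520 + 28·174049 = 9746772.
  From (x_3, y_3) = (102688615, 9746772): x_4 = 295·102688615 + 111·28·9746772 = 60586108801; y_4 = 295·9746772 + 28·102688615 = 5750578960.
Step 3: Verify x_4² - 111·y_4² = 3670676579646609657601 - 3670676579646609657600 = 1 (should be 1). ✓

(x_1, y_1) = (295, 28); (x_4, y_4) = (60586108801, 5750578960).


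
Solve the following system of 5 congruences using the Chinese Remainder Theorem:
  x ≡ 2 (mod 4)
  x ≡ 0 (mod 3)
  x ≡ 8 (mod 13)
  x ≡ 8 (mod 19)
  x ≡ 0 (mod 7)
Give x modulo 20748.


Product of moduli M = 4 · 3 · 13 · 19 · 7 = 20748.
Merge one congruence at a time:
  Start: x ≡ 2 (mod 4).
  Combine with x ≡ 0 (mod 3); new modulus lcm = 12.
    Write x = 2 + 4·t and substitute into x ≡ 0 (mod 3): 4·t ≡ 0 − 2 = -2 (mod 3).
    Reduce coefficients mod 3: 1·t ≡ 1 (mod 3).
    So t ≡ 1 (mod 3).
    Then x = 2 + 4·1 = 6, valid modulo lcm(4, 3) = 12: x ≡ 6 (mod 12).
  Combine with x ≡ 8 (mod 13); new modulus lcm = 156.
    Write x = 6 + 12·t and substitute into x ≡ 8 (mod 13): 12·t ≡ 8 − 6 = 2 (mod 13).
    The inverse of 12 mod 13 is 12 (since 12·12 = 144 = 11·13 + 1), so t ≡ 12·2 = 24 ≡ 11 (mod 13).
    Then x = 6 + 12·11 = 138, valid modulo lcm(12, 13) = 156: x ≡ 138 (mod 156).
  Combine with x ≡ 8 (mod 19); new modulus lcm = 2964.
    Write x = 138 + 156·t and substitute into x ≡ 8 (mod 19): 156·t ≡ 8 − 138 = -130 (mod 19).
    Reduce coefficients mod 19: 4·t ≡ 3 (mod 19).
    The inverse of 4 mod 19 is 5 (since 4·5 = 20 = 1·19 + 1), so t ≡ 5·3 = 15 ≡ 15 (mod 19).
    Then x = 138 + 156·15 = 2478, valid modulo lcm(156, 19) = 2964: x ≡ 2478 (mod 2964).
  Combine with x ≡ 0 (mod 7); new modulus lcm = 20748.
    Write x = 2478 + 2964·t and substitute into x ≡ 0 (mod 7): 2964·t ≡ 0 − 2478 = -2478 (mod 7).
    Reduce coefficients mod 7: 3·t ≡ 0 (mod 7).
    The inverse of 3 mod 7 is 5 (since 3·5 = 15 = 2·7 + 1), so t ≡ 5·0 = 0 ≡ 0 (mod 7).
    Then x = 2478 + 2964·0 = 2478, valid modulo lcm(2964, 7) = 20748: x ≡ 2478 (mod 20748).
Verify against each original: 2478 mod 4 = 2, 2478 mod 3 = 0, 2478 mod 13 = 8, 2478 mod 19 = 8, 2478 mod 7 = 0.

x ≡ 2478 (mod 20748).


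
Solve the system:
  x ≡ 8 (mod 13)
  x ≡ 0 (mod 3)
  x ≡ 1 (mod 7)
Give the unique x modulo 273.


Moduli 13, 3, 7 are pairwise coprime; by CRT there is a unique solution modulo M = 13 · 3 · 7 = 273.
Solve pairwise, accumulating the modulus:
  Start with x ≡ 8 (mod 13).
  Combine with x ≡ 0 (mod 3): since gcd(13, 3) = 1, we get a unique residue mod 39.
    Write x = 8 + 13·t and substitute into x ≡ 0 (mod 3): 13·t ≡ 0 − 8 = -8 (mod 3).
    Reduce coefficients mod 3: 1·t ≡ 1 (mod 3).
    So t ≡ 1 (mod 3).
    Then x = 8 + 13·1 = 21, valid modulo lcm(13, 3) = 39: x ≡ 21 (mod 39).
  Combine with x ≡ 1 (mod 7): since gcd(39, 7) = 1, we get a unique residue mod 273.
    Write x = 21 + 39·t and substitute into x ≡ 1 (mod 7): 39·t ≡ 1 − 21 = -20 (mod 7).
    Reduce coefficients mod 7: 4·t ≡ 1 (mod 7).
    The inverse of 4 mod 7 is 2 (since 4·2 = 8 = 1·7 + 1), so t ≡ 2·1 = 2 ≡ 2 (mod 7).
    Then x = 21 + 39·2 = 99, valid modulo lcm(39, 7) = 273: x ≡ 99 (mod 273).
Verify: 99 mod 13 = 8 ✓, 99 mod 3 = 0 ✓, 99 mod 7 = 1 ✓.

x ≡ 99 (mod 273).


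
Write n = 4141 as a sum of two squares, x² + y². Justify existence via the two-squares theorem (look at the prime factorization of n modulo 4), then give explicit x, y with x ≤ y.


Step 1: Factor n = 4141 = 41 · 101.
Step 2: Check the mod-4 condition on each prime factor: 41 ≡ 1 (mod 4), exponent 1; 101 ≡ 1 (mod 4), exponent 1.
All primes ≡ 3 (mod 4) appear to even exponent (or don't appear), so by the two-squares theorem n IS expressible as a sum of two squares.
Step 3: Build a representation. Here n = 41 · 101 is a product of primes ≡ 1 (mod 4). Each prime p ≡ 1 (mod 4) is itself a sum of two squares; find a² by testing p − a² for a perfect square:
  41: 41 − 1² = 40, 41 − 2² = 37, 41 − 3² = 32, 41 − 4² = 25 = 5² ⇒ 41 = 4² + 5².
  101: 101 − 1² = 100 = 10² ⇒ 101 = 1² + 10².
  Combine using the Brahmagupta–Fibonacci identity (a² + b²)(c² + d²) = (ac − bd)² + (ad + bc)² = (ac + bd)² + (ad − bc)²:
  41 · 101 = 4141: from (4² + 5²)(1² + 10²), take (4·1 − 5·10, 4·10 + 5·1) = (4 − 50, 40 + 5) = (-46, 45); dropping signs (only squares matter) gives (46, 45); check 46² + 45² = 2116 + 2025 = 4141 ✓.
Step 4: Order so x ≤ y and verify: 45² + 46² = 2025 + 2116 = 4141 = n. ✓

n = 4141 = 45² + 46² (one valid representation with x ≤ y).


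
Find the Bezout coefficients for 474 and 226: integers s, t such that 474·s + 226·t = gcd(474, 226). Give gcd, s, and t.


Euclidean algorithm on (474, 226) — divide until remainder is 0:
  474 = 2 · 226 + 22
  226 = 10 · 22 + 6
  22 = 3 · 6 + 4
  6 = 1 · 4 + 2
  4 = 2 · 2 + 0
gcd(474, 226) = 2.
Track Bezout coefficients alongside the remainders: start with r₀ = 474 = a·1 + b·0 (s = 1, t = 0) and r₁ = 226 = a·0 + b·1 (s = 0, t = 1); each new remainder r_{k+1} = r_{k-1} − q_k·r_k inherits s_{k+1} = s_{k-1} − q_k·s_k, t_{k+1} = t_{k-1} − q_k·t_k, so r_k = a·s_k + b·t_k at every step:
  q = 2: r = 22, s = 1 − 2·0 = 1, t = 0 − 2·1 = -2  (check: 474·1 + 226·(-2) = 22)
  q = 10: r = 6, s = 0 − 10·1 = -10, t = 1 − 10·(-2) = 21  (check: 474·(-10) + 226·21 = 6)
  q = 3: r = 4, s = 1 − 3·(-10) = 31, t = -2 − 3·21 = -65  (check: 474·31 + 226·(-65) = 4)
  q = 1: r = 2, s = -10 − 1·31 = -41, t = 21 − 1·(-65) = 86  (check: 474·(-41) + 226·86 = 2)
The row with r = 2 (the gcd) gives the Bezout coefficients s = -41, t = 86.
Result: 474 · (-41) + 226 · (86) = 2.

gcd(474, 226) = 2; s = -41, t = 86 (check: 474·(-41) + 226·86 = 2).
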